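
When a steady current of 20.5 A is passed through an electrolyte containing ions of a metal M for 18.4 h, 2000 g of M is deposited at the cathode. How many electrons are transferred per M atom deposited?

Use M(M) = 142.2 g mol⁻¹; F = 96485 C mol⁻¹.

1

Q = I·t = 20.50 A × 66240 s = 1358000 C, so n(e⁻) = 1358000/96485 = 14.07 mol.
n(M) deposited = 2000 / 142.2 = 14.06 mol.
Electrons per atom = n(e⁻)/n(M) = 14.07 / 14.06 = 1.00 ≈ 1, so the ion is M⁺.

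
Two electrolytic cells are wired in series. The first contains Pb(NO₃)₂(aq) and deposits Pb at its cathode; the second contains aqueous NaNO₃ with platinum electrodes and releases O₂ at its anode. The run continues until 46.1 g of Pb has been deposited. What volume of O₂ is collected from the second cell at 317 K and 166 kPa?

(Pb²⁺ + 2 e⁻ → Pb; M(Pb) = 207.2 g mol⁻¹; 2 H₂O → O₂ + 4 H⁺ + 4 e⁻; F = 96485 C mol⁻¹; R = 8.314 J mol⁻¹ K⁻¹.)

1.77 L

n(Pb) = 46.1 / 207.2 = 0.2225 mol, so n(e⁻) = 2 × 0.2225 = 0.4450 mol.
The cells are in series, so the same 0.4450 mol of electrons passes through the second cell.
2 H₂O → O₂ + 4 H⁺ + 4 e⁻ — 4 mol e⁻ per mol O₂, so n(O₂) = 0.4450/4 = 0.1112 mol.
V = nRT/P = (0.1112 × 8.314 × 317) / (166 × 10³) = 0.00177 m³ = 1.77 L.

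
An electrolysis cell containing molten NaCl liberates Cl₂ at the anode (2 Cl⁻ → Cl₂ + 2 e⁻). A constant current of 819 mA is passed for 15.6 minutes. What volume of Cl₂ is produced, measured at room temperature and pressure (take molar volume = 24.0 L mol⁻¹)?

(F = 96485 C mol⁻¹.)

0.0953 L

Q = I·t = 0.8190 A × 936.00 s = 766.6 C.
n(e⁻) = Q/F = 766.6 / 96485 = 0.007945 mol.
2 electrons are transferred per Cl₂ molecule, so n(Cl₂) = 0.007945 / 2 = 0.003973 mol.
V = n × V_m = 0.003973 × 24.0 = 0.0953 L.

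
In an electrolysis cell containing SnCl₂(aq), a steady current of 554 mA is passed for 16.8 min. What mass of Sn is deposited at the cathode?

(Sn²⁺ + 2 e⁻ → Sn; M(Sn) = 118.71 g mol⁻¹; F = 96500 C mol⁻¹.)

0.343 g

Q = I·t = 0.5540 A × 1008.0 s = 558.4 C.
n(e⁻) = Q/F = 558.4 / 96500 = 0.005787 mol.
Sn²⁺ + 2 e⁻ → Sn, so n(Sn) = n(e⁻)/2 = 0.002893 mol.
m = n·M = 0.002893 × 118.71 = 0.343 g.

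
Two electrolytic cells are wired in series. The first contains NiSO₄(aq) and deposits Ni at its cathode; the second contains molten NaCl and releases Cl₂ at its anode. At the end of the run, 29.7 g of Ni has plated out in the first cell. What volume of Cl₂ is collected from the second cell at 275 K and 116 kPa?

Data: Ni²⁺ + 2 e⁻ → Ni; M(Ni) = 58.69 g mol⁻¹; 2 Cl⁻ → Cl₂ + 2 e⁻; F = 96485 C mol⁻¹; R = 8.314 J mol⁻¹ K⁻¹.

9.97 L

n(Ni) = 29.7 / 58.69 = 0.5060 mol, so n(e⁻) = 2 × 0.5060 = 1.012 mol.
The cells are in series, so the same 1.012 mol of electrons passes through the second cell.
2 Cl⁻ → Cl₂ + 2 e⁻ — 2 mol e⁻ per mol Cl₂, so n(Cl₂) = 1.012/2 = 0.5060 mol.
V = nRT/P = (0.5060 × 8.314 × 275) / (116 × 10³) = 0.00997 m³ = 9.97 L.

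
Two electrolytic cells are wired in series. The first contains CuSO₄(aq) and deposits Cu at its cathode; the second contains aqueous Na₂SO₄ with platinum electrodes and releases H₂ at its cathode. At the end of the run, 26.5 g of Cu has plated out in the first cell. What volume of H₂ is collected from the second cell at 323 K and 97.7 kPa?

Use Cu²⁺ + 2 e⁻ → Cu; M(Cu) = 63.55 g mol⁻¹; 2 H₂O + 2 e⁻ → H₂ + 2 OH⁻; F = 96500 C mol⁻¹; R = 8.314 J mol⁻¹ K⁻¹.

n(Cu) = 26.5 / 63.55 = 0.4170 mol, so n(e⁻) = 2 × 0.4170 = 0.8340 mol.
The cells are in series, so the same 0.8340 mol of electrons passes through the second cell.
2 H₂O + 2 e⁻ → H₂ + 2 OH⁻ — 2 mol e⁻ per mol H₂, so n(H₂) = 0.8340/2 = 0.4170 mol.
V = nRT/P = (0.4170 × 8.314 × 323) / (97.7 × 10³) = 0.0115 m³ = 11.5 L.

11.5 L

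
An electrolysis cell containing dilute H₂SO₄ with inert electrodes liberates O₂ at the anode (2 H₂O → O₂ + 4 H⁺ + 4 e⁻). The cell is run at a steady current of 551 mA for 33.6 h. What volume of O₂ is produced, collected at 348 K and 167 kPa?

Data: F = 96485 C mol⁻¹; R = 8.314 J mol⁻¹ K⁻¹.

Q = I·t = 0.5510 A × 120960 s = 66650 C.
n(e⁻) = Q/F = 66650 / 96485 = 0.6908 mol.
4 electrons are transferred per O₂ molecule, so n(O₂) = 0.6908 / 4 = 0.1727 mol.
V = nRT/P = (0.1727 × 8.314 × 348) / (167 × 10³ Pa) = 0.00299 m³ = 2.99 L.

2.99 L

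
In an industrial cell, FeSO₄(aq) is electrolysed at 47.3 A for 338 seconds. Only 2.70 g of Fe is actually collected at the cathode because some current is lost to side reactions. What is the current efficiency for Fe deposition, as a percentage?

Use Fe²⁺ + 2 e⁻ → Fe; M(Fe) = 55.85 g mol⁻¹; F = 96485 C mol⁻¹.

58.4 %

Q = I·t = 47.30 × 338.00 = 15990 C; n(e⁻) = 15990/96485 = 0.1657 mol.
Theoretical n(Fe) = n(e⁻)/2 = 0.08285 mol, i.e. m_theo = 0.08285 × 55.85 = 4.627 g.
Efficiency = m_actual / m_theo = 2.70 / 4.627 = 58.4 %.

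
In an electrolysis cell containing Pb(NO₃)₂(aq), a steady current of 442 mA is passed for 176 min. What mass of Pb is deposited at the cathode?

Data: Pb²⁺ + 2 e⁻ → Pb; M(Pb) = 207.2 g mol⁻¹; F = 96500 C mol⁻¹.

5.01 g

Q = I·t = 0.4420 A × 10560 s = 4668 C.
n(e⁻) = Q/F = 4668 / 96500 = 0.04837 mol.
Pb²⁺ + 2 e⁻ → Pb, so n(Pb) = n(e⁻)/2 = 0.02418 mol.
m = n·M = 0.02418 × 207.2 = 5.01 g.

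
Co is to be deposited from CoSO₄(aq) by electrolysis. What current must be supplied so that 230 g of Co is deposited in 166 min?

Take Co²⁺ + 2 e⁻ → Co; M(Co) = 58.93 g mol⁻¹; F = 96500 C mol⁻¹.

n(Co) = 230 / 58.93 = 3.903 mol.
n(e⁻) = 2 × 3.903 = 7.806 mol.
Q = n(e⁻)·F = 7.806 × 96500 = 753300 C.
I = Q/t = 753300 / 9960.0 s = 75.6 A.

75.6 A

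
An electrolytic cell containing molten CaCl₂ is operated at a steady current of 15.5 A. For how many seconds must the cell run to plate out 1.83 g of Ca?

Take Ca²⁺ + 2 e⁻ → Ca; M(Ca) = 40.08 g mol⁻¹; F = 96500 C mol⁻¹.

569 s

n(Ca) = m/M = 1.83 / 40.08 = 0.04566 mol.
Each Ca atom requires 2 electrons, so n(e⁻) = 2 × 0.04566 = 0.09132 mol.
Q = n(e⁻)·F = 0.09132 × 96500 = 8812 C.
t = Q/I = 8812 / 15.50 A = 568.5 s.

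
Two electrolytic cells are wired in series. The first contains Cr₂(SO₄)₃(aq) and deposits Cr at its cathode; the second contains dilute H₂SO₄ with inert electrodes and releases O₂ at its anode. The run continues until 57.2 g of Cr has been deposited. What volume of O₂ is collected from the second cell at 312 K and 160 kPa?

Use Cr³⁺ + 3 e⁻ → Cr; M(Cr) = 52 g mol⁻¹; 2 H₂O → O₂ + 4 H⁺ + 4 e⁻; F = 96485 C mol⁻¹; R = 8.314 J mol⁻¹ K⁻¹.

n(Cr) = 57.2 / 52 = 1.100 mol, so n(e⁻) = 3 × 1.100 = 3.300 mol.
The cells are in series, so the same 3.300 mol of electrons passes through the second cell.
2 H₂O → O₂ + 4 H⁺ + 4 e⁻ — 4 mol e⁻ per mol O₂, so n(O₂) = 3.300/4 = 0.8250 mol.
V = nRT/P = (0.8250 × 8.314 × 312) / (160 × 10³) = 0.0134 m³ = 13.4 L.

13.4 L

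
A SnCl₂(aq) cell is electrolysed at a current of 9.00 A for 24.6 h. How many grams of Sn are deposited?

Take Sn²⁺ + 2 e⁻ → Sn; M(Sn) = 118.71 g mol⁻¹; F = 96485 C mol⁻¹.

490 g

Q = I·t = 9.000 A × 88560 s = 797000 C.
n(e⁻) = Q/F = 797000 / 96485 = 8.261 mol.
Sn²⁺ + 2 e⁻ → Sn, so n(Sn) = n(e⁻)/2 = 4.130 mol.
m = n·M = 4.130 × 118.71 = 490 g.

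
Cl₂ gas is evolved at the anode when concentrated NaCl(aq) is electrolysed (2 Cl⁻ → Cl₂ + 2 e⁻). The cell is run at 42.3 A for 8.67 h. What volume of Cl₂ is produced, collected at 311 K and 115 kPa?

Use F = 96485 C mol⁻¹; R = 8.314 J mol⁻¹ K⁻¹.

Q = I·t = 42.30 A × 31212 s = 1320000 C.
n(e⁻) = Q/F = 1320000 / 96485 = 13.68 mol.
2 electrons are transferred per Cl₂ molecule, so n(Cl₂) = 13.68 / 2 = 6.842 mol.
V = nRT/P = (6.842 × 8.314 × 311) / (115 × 10³ Pa) = 0.154 m³ = 154 L.

154 L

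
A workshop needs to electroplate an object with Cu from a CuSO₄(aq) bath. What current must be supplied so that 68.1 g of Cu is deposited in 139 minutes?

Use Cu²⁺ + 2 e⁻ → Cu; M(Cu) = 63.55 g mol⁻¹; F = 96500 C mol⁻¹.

n(Cu) = 68.1 / 63.55 = 1.072 mol.
n(e⁻) = 2 × 1.072 = 2.143 mol.
Q = n(e⁻)·F = 2.143 × 96500 = 206800 C.
I = Q/t = 206800 / 8340.0 s = 24.8 A.

24.8 A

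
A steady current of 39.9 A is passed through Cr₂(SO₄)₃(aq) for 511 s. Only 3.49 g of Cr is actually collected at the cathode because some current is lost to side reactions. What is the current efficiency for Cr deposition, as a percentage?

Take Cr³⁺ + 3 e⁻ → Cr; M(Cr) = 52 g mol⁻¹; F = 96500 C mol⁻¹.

95.3 %

Q = I·t = 39.90 × 511.00 = 20390 C; n(e⁻) = 20390/96500 = 0.2113 mol.
Theoretical n(Cr) = n(e⁻)/3 = 0.07043 mol, i.e. m_theo = 0.07043 × 52 = 3.662 g.
Efficiency = m_actual / m_theo = 3.49 / 3.662 = 95.3 %.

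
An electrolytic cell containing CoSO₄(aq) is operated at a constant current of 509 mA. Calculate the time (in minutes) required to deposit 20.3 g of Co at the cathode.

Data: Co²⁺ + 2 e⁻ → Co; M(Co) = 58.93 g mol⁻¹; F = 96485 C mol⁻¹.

2180 min

n(Co) = m/M = 20.3 / 58.93 = 0.3445 mol.
Each Co atom requires 2 electrons, so n(e⁻) = 2 × 0.3445 = 0.6890 mol.
Q = n(e⁻)·F = 0.6890 × 96485 = 66470 C.
t = Q/I = 66470 / 0.5090 A = 130600 s = 2180 min.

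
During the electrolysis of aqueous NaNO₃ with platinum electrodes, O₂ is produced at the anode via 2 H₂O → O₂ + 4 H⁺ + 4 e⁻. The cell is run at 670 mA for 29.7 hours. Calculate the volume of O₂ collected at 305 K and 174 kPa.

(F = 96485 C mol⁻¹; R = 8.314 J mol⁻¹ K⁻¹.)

Q = I·t = 0.6700 A × 106920 s = 71640 C.
n(e⁻) = Q/F = 71640 / 96485 = 0.7425 mol.
4 electrons are transferred per O₂ molecule, so n(O₂) = 0.7425 / 4 = 0.1856 mol.
V = nRT/P = (0.1856 × 8.314 × 305) / (174 × 10³ Pa) = 0.00271 m³ = 2.71 L.

2.71 L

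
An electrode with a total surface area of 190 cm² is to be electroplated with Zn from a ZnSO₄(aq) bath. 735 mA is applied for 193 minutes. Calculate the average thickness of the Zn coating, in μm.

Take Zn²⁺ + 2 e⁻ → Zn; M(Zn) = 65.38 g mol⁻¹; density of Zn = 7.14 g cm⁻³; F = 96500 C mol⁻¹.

21.3 μm

Q = I·t = 0.7350 × 11580 = 8511 C; n(e⁻) = 0.08820 mol.
n(Zn) = n(e⁻)/2 = 0.04410 mol, so m = 0.04410 × 65.38 = 2.883 g.
Volume = m/ρ = 2.883 / 7.14 = 0.4038 cm³.
Thickness = V/A = 0.4038 / 190 = 0.00213 cm = 21.3 μm.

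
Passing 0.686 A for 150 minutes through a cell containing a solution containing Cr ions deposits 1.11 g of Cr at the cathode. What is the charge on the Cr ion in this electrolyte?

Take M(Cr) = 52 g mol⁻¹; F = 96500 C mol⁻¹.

+3

Q = I·t = 0.6860 A × 9000.0 s = 6174 C, so n(e⁻) = 6174/96500 = 0.06398 mol.
n(Cr) deposited = 1.11 / 52 = 0.02135 mol.
Electrons per atom = n(e⁻)/n(Cr) = 0.06398 / 0.02135 = 3.00 ≈ 3, so the ion is Cr³⁺.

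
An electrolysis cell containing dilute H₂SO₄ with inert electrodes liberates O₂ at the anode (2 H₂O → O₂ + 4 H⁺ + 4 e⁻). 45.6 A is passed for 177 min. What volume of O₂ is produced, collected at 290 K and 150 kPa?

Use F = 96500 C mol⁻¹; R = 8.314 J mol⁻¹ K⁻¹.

20.2 L

Q = I·t = 45.60 A × 10620 s = 484300 C.
n(e⁻) = Q/F = 484300 / 96500 = 5.018 mol.
4 electrons are transferred per O₂ molecule, so n(O₂) = 5.018 / 4 = 1.255 mol.
V = nRT/P = (1.255 × 8.314 × 290) / (150 × 10³ Pa) = 0.0202 m³ = 20.2 L.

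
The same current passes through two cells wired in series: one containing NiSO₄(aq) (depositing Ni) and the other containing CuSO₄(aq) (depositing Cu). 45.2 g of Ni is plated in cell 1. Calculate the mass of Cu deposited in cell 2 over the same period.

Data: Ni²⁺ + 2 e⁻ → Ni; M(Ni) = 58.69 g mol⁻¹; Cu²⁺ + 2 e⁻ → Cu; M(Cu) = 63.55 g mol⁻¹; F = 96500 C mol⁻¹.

n(Ni) = 45.2 / 58.69 = 0.7701 mol.
Since Ni²⁺ + 2 e⁻ → Ni, n(e⁻) passed = 2 × 0.7701 = 1.540 mol.
Cells in series carry the same charge, so the same 1.540 mol of electrons passes through cell 2.
Cu²⁺ + 2 e⁻ → Cu, so n(Cu) = 1.540 / 2 = 0.7701 mol.
m(Cu) = 0.7701 × 63.55 = 48.9 g.

48.9 g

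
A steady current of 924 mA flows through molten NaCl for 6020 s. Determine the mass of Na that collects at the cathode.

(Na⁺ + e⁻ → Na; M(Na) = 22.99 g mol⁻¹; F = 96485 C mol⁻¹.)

1.33 g

Q = I·t = 0.9240 A × 6020.0 s = 5562 C.
n(e⁻) = Q/F = 5562 / 96485 = 0.05765 mol.
Na⁺ + e⁻ → Na, so n(Na) = n(e⁻)/1 = 0.05765 mol.
m = n·M = 0.05765 × 22.99 = 1.33 g.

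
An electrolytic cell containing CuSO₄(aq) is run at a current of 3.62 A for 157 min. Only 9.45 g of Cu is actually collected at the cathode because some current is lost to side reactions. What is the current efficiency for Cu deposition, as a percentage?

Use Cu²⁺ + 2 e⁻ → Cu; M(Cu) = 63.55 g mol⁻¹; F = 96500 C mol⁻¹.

Q = I·t = 3.620 × 9420.0 = 34100 C; n(e⁻) = 34100/96500 = 0.3534 mol.
Theoretical n(Cu) = n(e⁻)/2 = 0.1767 mol, i.e. m_theo = 0.1767 × 63.55 = 11.23 g.
Efficiency = m_actual / m_theo = 9.45 / 11.23 = 84.2 %.

84.2 %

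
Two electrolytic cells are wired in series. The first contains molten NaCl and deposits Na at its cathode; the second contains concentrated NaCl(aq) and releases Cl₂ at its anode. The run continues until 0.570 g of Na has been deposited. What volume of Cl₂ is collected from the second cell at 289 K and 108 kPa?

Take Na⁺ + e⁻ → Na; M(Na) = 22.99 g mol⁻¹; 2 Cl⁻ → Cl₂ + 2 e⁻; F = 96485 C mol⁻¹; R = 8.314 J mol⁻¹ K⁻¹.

0.276 L

n(Na) = 0.570 / 22.99 = 0.02479 mol, so n(e⁻) = 1 × 0.02479 = 0.02479 mol.
The cells are in series, so the same 0.02479 mol of electrons passes through the second cell.
2 Cl⁻ → Cl₂ + 2 e⁻ — 2 mol e⁻ per mol Cl₂, so n(Cl₂) = 0.02479/2 = 0.01240 mol.
V = nRT/P = (0.01240 × 8.314 × 289) / (108 × 10³) = 2.76 × 10⁻⁴ m³ = 0.276 L.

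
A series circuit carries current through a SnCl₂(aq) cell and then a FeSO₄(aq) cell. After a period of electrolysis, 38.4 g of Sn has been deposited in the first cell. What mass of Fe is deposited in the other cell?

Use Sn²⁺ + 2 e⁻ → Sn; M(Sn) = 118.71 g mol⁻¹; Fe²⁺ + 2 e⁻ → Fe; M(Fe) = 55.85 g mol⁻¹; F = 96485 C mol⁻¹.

18.1 g

n(Sn) = 38.4 / 118.71 = 0.3235 mol.
Since Sn²⁺ + 2 e⁻ → Sn, n(e⁻) passed = 2 × 0.3235 = 0.6470 mol.
Cells in series carry the same charge, so the same 0.6470 mol of electrons passes through cell 2.
Fe²⁺ + 2 e⁻ → Fe, so n(Fe) = 0.6470 / 2 = 0.3235 mol.
m(Fe) = 0.3235 × 55.85 = 18.1 g.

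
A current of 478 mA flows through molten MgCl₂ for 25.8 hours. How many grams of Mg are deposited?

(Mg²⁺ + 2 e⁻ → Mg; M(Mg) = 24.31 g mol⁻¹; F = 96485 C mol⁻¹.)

5.59 g

Q = I·t = 0.4780 A × 92880 s = 44400 C.
n(e⁻) = Q/F = 44400 / 96485 = 0.4601 mol.
Mg²⁺ + 2 e⁻ → Mg, so n(Mg) = n(e⁻)/2 = 0.2301 mol.
m = n·M = 0.2301 × 24.31 = 5.59 g.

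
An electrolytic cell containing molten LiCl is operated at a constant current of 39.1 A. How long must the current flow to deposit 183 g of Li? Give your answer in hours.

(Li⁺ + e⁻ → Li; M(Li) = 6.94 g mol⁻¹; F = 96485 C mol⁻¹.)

n(Li) = m/M = 183 / 6.94 = 26.37 mol.
Each Li atom requires 1 electron, so n(e⁻) = 1 × 26.37 = 26.37 mol.
Q = n(e⁻)·F = 26.37 × 96485 = 2544000 C.
t = Q/I = 2544000 / 39.10 A = 65070 s = 18.1 h.

18.1 h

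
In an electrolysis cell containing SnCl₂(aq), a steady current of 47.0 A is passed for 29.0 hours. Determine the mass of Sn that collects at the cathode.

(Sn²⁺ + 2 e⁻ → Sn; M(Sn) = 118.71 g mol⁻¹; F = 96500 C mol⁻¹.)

3020 g

Q = I·t = 47.00 A × 104400 s = 4907000 C.
n(e⁻) = Q/F = 4907000 / 96500 = 50.85 mol.
Sn²⁺ + 2 e⁻ → Sn, so n(Sn) = n(e⁻)/2 = 25.42 mol.
m = n·M = 25.42 × 118.71 = 3020 g.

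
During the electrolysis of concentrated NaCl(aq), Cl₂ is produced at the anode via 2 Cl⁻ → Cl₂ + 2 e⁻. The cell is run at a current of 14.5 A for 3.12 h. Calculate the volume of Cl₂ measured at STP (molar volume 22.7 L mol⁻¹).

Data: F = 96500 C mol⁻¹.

Q = I·t = 14.50 A × 11232 s = 162900 C.
n(e⁻) = Q/F = 162900 / 96500 = 1.688 mol.
2 electrons are transferred per Cl₂ molecule, so n(Cl₂) = 1.688 / 2 = 0.8439 mol.
V = n × V_m = 0.8439 × 22.7 = 19.2 L.

19.2 L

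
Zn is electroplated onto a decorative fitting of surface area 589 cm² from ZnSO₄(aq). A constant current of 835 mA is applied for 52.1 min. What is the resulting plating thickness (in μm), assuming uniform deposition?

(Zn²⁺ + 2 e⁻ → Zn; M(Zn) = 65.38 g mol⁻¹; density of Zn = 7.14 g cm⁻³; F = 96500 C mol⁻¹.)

2.10 μm

Q = I·t = 0.8350 × 3126.0 = 2610 C; n(e⁻) = 0.02705 mol.
n(Zn) = n(e⁻)/2 = 0.01352 mol, so m = 0.01352 × 65.38 = 0.8842 g.
Volume = m/ρ = 0.8842 / 7.14 = 0.1238 cm³.
Thickness = V/A = 0.1238 / 589 = 2.10 × 10⁻⁴ cm = 2.10 μm.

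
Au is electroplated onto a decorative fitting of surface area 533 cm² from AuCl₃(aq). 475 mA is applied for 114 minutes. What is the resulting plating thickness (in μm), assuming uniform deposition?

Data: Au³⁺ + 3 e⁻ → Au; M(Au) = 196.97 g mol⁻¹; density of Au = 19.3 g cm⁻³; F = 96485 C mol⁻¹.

2.15 μm

Q = I·t = 0.4750 × 6840.0 = 3249 C; n(e⁻) = 0.03367 mol.
n(Au) = n(e⁻)/3 = 0.01122 mol, so m = 0.01122 × 196.97 = 2.211 g.
Volume = m/ρ = 2.211 / 19.3 = 0.1146 cm³.
Thickness = V/A = 0.1146 / 533 = 2.15 × 10⁻⁴ cm = 2.15 μm.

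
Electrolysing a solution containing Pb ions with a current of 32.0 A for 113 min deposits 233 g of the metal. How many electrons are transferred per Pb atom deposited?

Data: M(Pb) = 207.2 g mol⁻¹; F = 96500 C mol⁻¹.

Q = I·t = 32.00 A × 6780.0 s = 217000 C, so n(e⁻) = 217000/96500 = 2.248 mol.
n(Pb) deposited = 233 / 207.2 = 1.125 mol.
Electrons per atom = n(e⁻)/n(Pb) = 2.248 / 1.125 = 2.00 ≈ 2, so the ion is Pb²⁺.

2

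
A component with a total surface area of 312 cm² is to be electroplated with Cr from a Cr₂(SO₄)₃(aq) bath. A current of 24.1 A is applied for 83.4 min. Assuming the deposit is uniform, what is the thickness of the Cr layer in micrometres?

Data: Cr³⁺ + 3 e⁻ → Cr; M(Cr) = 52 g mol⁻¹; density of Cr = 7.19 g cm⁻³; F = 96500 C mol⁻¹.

96.6 μm

Q = I·t = 24.10 × 5004.0 = 120600 C; n(e⁻) = 1.250 mol.
n(Cr) = n(e⁻)/3 = 0.4166 mol, so m = 0.4166 × 52 = 21.66 g.
Volume = m/ρ = 21.66 / 7.19 = 3.013 cm³.
Thickness = V/A = 3.013 / 312 = 0.00966 cm = 96.6 μm.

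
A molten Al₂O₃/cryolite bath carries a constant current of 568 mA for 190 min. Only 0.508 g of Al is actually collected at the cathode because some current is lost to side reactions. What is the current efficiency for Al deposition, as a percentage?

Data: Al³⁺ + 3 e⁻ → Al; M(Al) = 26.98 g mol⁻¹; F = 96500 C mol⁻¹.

84.2 %

Q = I·t = 0.5680 × 11400 = 6475 C; n(e⁻) = 6475/96500 = 0.06710 mol.
Theoretical n(Al) = n(e⁻)/3 = 0.02237 mol, i.e. m_theo = 0.02237 × 26.98 = 0.6035 g.
Efficiency = m_actual / m_theo = 0.508 / 0.6035 = 84.2 %.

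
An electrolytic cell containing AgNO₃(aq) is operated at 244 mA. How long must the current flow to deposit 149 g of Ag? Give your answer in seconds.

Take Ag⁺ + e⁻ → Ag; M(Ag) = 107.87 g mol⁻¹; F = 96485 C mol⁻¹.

n(Ag) = m/M = 149 / 107.87 = 1.381 mol.
Each Ag atom requires 1 electron, so n(e⁻) = 1 × 1.381 = 1.381 mol.
Q = n(e⁻)·F = 1.381 × 96485 = 133300 C.
t = Q/I = 133300 / 0.2440 A = 546200 s.

5.46 × 10⁵ s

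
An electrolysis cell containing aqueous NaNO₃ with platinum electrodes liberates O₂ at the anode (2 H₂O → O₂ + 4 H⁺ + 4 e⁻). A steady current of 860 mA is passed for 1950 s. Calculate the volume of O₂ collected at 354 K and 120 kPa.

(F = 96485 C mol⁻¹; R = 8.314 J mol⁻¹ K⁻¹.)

0.107 L

Q = I·t = 0.8600 A × 1950.0 s = 1677 C.
n(e⁻) = Q/F = 1677 / 96485 = 0.01738 mol.
4 electrons are transferred per O₂ molecule, so n(O₂) = 0.01738 / 4 = 0.004345 mol.
V = nRT/P = (0.004345 × 8.314 × 354) / (120 × 10³ Pa) = 1.07 × 10⁻⁴ m³ = 0.107 L.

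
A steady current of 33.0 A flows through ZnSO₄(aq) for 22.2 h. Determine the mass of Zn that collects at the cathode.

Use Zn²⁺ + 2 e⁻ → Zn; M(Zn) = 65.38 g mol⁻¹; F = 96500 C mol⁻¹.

893 g

Q = I·t = 33.00 A × 79920 s = 2637000 C.
n(e⁻) = Q/F = 2637000 / 96500 = 27.33 mol.
Zn²⁺ + 2 e⁻ → Zn, so n(Zn) = n(e⁻)/2 = 13.67 mol.
m = n·M = 13.67 × 65.38 = 893 g.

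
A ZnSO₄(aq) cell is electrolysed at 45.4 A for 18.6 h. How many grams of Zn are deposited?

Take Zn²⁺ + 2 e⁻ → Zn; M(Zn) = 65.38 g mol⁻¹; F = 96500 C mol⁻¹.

Q = I·t = 45.40 A × 66960 s = 3040000 C.
n(e⁻) = Q/F = 3040000 / 96500 = 31.50 mol.
Zn²⁺ + 2 e⁻ → Zn, so n(Zn) = n(e⁻)/2 = 15.75 mol.
m = n·M = 15.75 × 65.38 = 1030 g.

1030 g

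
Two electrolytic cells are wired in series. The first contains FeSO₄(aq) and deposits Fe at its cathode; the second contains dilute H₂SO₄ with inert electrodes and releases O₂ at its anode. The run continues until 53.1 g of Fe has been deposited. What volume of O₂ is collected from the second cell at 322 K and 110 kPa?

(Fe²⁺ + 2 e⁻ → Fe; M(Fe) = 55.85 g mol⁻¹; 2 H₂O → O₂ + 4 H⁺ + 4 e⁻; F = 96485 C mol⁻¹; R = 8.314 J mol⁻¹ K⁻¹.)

11.6 L

n(Fe) = 53.1 / 55.85 = 0.9508 mol, so n(e⁻) = 2 × 0.9508 = 1.902 mol.
The cells are in series, so the same 1.902 mol of electrons passes through the second cell.
2 H₂O → O₂ + 4 H⁺ + 4 e⁻ — 4 mol e⁻ per mol O₂, so n(O₂) = 1.902/4 = 0.4754 mol.
V = nRT/P = (0.4754 × 8.314 × 322) / (110 × 10³) = 0.0116 m³ = 11.6 L.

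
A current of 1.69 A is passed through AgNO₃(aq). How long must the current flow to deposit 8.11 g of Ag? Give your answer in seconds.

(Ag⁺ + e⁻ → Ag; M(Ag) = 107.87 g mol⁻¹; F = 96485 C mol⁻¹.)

n(Ag) = m/M = 8.11 / 107.87 = 0.07518 mol.
Each Ag atom requires 1 electron, so n(e⁻) = 1 × 0.07518 = 0.07518 mol.
Q = n(e⁻)·F = 0.07518 × 96485 = 7254 C.
t = Q/I = 7254 / 1.690 A = 4292 s.

4290 s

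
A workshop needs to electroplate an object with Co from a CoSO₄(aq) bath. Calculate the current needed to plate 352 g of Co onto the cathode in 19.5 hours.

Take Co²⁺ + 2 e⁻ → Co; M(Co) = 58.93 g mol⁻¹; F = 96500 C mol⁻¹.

n(Co) = 352 / 58.93 = 5.973 mol.
n(e⁻) = 2 × 5.973 = 11.95 mol.
Q = n(e⁻)·F = 11.95 × 96500 = 1153000 C.
I = Q/t = 1153000 / 70200 s = 16.4 A.

16.4 A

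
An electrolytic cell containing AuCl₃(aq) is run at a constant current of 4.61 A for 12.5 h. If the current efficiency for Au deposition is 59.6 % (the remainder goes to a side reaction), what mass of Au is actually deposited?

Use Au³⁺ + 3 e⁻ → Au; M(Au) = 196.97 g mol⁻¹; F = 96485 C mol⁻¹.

Q = I·t = 4.610 × 45000 = 207400 C.
n(e⁻) = 207400/96485 = 2.150 mol; theoretically n(Au) = 2.150/3 = 0.7167 mol, m_theo = 141.2 g.
At 59.6 % efficiency, m_actual = 0.596 × 141.2 = 84.1 g.

84.1 g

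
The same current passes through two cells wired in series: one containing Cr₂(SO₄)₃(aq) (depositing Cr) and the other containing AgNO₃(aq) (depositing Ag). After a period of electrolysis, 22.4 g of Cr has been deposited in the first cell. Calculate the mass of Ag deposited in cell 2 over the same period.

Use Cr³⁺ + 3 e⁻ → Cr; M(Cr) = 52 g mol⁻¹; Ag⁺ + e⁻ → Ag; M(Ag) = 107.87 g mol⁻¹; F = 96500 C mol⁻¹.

139 g

n(Cr) = 22.4 / 52 = 0.4308 mol.
Since Cr³⁺ + 3 e⁻ → Cr, n(e⁻) passed = 3 × 0.4308 = 1.292 mol.
Cells in series carry the same charge, so the same 1.292 mol of electrons passes through cell 2.
Ag⁺ + e⁻ → Ag, so n(Ag) = 1.292 / 1 = 1.292 mol.
m(Ag) = 1.292 × 107.87 = 139 g.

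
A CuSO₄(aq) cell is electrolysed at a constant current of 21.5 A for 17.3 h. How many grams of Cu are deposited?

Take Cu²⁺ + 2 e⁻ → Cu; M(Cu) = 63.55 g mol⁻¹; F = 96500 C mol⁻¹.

441 g

Q = I·t = 21.50 A × 62280 s = 1339000 C.
n(e⁻) = Q/F = 1339000 / 96500 = 13.88 mol.
Cu²⁺ + 2 e⁻ → Cu, so n(Cu) = n(e⁻)/2 = 6.938 mol.
m = n·M = 6.938 × 63.55 = 441 g.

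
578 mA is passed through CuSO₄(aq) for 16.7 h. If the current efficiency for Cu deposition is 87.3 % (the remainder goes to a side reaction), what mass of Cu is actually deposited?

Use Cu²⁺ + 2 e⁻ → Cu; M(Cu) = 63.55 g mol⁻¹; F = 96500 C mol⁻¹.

Q = I·t = 0.5780 × 60120 = 34750 C.
n(e⁻) = 34750/96500 = 0.3601 mol; theoretically n(Cu) = 0.3601/2 = 0.1800 mol, m_theo = 11.44 g.
At 87.3 % efficiency, m_actual = 0.873 × 11.44 = 9.99 g.

9.99 g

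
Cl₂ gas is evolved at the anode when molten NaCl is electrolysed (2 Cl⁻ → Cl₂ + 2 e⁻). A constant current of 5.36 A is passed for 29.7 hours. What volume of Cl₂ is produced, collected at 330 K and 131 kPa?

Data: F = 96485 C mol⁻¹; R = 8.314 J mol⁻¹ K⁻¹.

Q = I·t = 5.360 A × 106920 s = 573100 C.
n(e⁻) = Q/F = 573100 / 96485 = 5.940 mol.
2 electrons are transferred per Cl₂ molecule, so n(Cl₂) = 5.940 / 2 = 2.970 mol.
V = nRT/P = (2.970 × 8.314 × 330) / (131 × 10³ Pa) = 0.0622 m³ = 62.2 L.

62.2 L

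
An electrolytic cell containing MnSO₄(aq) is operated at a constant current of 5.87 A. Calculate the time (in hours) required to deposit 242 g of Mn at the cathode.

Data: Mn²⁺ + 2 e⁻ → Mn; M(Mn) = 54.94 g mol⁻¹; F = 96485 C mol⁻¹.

n(Mn) = m/M = 242 / 54.94 = 4.405 mol.
Each Mn atom requires 2 electrons, so n(e⁻) = 2 × 4.405 = 8.810 mol.
Q = n(e⁻)·F = 8.810 × 96485 = 850000 C.
t = Q/I = 850000 / 5.870 A = 144800 s = 40.2 h.

40.2 h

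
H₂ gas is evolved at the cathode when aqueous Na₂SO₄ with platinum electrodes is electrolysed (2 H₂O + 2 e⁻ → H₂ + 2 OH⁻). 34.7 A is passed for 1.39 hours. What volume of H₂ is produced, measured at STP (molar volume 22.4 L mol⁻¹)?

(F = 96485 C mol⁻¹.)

Q = I·t = 34.70 A × 5004.0 s = 173600 C.
n(e⁻) = Q/F = 173600 / 96485 = 1.800 mol.
2 electrons are transferred per H₂ molecule, so n(H₂) = 1.800 / 2 = 0.8998 mol.
V = n × V_m = 0.8998 × 22.4 = 20.2 L.

20.2 L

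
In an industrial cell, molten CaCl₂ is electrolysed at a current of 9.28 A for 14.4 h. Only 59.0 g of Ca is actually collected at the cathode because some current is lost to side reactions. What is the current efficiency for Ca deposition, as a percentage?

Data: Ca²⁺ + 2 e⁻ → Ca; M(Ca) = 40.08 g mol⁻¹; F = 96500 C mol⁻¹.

59.1 %

Q = I·t = 9.280 × 51840 = 481100 C; n(e⁻) = 481100/96500 = 4.985 mol.
Theoretical n(Ca) = n(e⁻)/2 = 2.493 mol, i.e. m_theo = 2.493 × 40.08 = 99.90 g.
Efficiency = m_actual / m_theo = 59.0 / 99.90 = 59.1 %.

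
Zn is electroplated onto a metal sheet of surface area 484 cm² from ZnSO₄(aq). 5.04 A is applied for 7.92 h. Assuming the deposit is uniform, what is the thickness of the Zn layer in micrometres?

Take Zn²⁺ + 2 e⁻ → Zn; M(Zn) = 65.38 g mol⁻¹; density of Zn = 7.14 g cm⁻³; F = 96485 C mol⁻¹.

Q = I·t = 5.040 × 28512 = 143700 C; n(e⁻) = 1.489 mol.
n(Zn) = n(e⁻)/2 = 0.7447 mol, so m = 0.7447 × 65.38 = 48.69 g.
Volume = m/ρ = 48.69 / 7.14 = 6.819 cm³.
Thickness = V/A = 6.819 / 484 = 0.0141 cm = 141 μm.

141 μm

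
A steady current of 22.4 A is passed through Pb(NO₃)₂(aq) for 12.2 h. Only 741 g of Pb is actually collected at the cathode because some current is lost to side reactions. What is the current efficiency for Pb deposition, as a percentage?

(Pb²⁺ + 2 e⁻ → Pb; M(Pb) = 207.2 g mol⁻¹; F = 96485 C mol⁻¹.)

Q = I·t = 22.40 × 43920 = 983800 C; n(e⁻) = 983800/96485 = 10.20 mol.
Theoretical n(Pb) = n(e⁻)/2 = 5.098 mol, i.e. m_theo = 5.098 × 207.2 = 1056 g.
Efficiency = m_actual / m_theo = 741 / 1056 = 70.1 %.

70.1 %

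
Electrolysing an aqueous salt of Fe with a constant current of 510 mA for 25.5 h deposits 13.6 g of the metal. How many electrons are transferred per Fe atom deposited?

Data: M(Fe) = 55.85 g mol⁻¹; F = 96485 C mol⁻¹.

Q = I·t = 0.5100 A × 91800 s = 46820 C, so n(e⁻) = 46820/96485 = 0.4852 mol.
n(Fe) deposited = 13.6 / 55.85 = 0.2435 mol.
Electrons per atom = n(e⁻)/n(Fe) = 0.4852 / 0.2435 = 1.99 ≈ 2, so the ion is Fe²⁺.

2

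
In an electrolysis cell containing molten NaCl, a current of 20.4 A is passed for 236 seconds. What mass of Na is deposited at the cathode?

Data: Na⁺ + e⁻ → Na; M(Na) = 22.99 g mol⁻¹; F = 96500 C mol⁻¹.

Q = I·t = 20.40 A × 236.00 s = 4814 C.
n(e⁻) = Q/F = 4814 / 96500 = 0.04989 mol.
Na⁺ + e⁻ → Na, so n(Na) = n(e⁻)/1 = 0.04989 mol.
m = n·M = 0.04989 × 22.99 = 1.15 g.

1.15 g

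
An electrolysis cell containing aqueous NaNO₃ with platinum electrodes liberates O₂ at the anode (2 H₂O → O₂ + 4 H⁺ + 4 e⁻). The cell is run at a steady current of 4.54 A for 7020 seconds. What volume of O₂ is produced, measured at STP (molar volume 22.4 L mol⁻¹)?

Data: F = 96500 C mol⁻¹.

1.85 L

Q = I·t = 4.540 A × 7020.0 s = 31870 C.
n(e⁻) = Q/F = 31870 / 96500 = 0.3303 mol.
4 electrons are transferred per O₂ molecule, so n(O₂) = 0.3303 / 4 = 0.08257 mol.
V = n × V_m = 0.08257 × 22.4 = 1.85 L.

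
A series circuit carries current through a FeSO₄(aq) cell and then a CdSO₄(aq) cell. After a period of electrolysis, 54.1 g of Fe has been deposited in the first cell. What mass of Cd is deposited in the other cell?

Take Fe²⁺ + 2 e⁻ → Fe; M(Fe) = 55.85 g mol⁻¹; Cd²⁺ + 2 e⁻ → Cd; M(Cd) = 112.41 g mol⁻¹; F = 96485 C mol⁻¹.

n(Fe) = 54.1 / 55.85 = 0.9687 mol.
Since Fe²⁺ + 2 e⁻ → Fe, n(e⁻) passed = 2 × 0.9687 = 1.937 mol.
Cells in series carry the same charge, so the same 1.937 mol of electrons passes through cell 2.
Cd²⁺ + 2 e⁻ → Cd, so n(Cd) = 1.937 / 2 = 0.9687 mol.
m(Cd) = 0.9687 × 112.41 = 109 g.

109 g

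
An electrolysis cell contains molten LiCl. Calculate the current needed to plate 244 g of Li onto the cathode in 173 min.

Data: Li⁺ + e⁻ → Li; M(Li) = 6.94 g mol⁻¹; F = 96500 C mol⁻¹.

n(Li) = 244 / 6.94 = 35.16 mol.
n(e⁻) = 1 × 35.16 = 35.16 mol.
Q = n(e⁻)·F = 35.16 × 96500 = 3393000 C.
I = Q/t = 3393000 / 10380 s = 327 A.

327 A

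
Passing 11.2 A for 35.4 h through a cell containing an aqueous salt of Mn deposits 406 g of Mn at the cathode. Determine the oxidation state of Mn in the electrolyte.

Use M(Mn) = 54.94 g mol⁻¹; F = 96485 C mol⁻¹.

+2

Q = I·t = 11.20 A × 127440 s = 1427000 C, so n(e⁻) = 1427000/96485 = 14.79 mol.
n(Mn) deposited = 406 / 54.94 = 7.390 mol.
Electrons per atom = n(e⁻)/n(Mn) = 14.79 / 7.390 = 2.00 ≈ 2, so the ion is Mn²⁺.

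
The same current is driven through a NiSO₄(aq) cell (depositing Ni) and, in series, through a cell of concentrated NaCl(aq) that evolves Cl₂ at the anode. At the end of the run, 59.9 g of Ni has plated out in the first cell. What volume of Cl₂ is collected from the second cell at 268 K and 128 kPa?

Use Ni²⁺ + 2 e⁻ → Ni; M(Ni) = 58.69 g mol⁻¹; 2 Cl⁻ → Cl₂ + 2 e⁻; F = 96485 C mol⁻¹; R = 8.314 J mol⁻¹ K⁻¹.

17.8 L

n(Ni) = 59.9 / 58.69 = 1.021 mol, so n(e⁻) = 2 × 1.021 = 2.041 mol.
The cells are in series, so the same 2.041 mol of electrons passes through the second cell.
2 Cl⁻ → Cl₂ + 2 e⁻ — 2 mol e⁻ per mol Cl₂, so n(Cl₂) = 2.041/2 = 1.021 mol.
V = nRT/P = (1.021 × 8.314 × 268) / (128 × 10³) = 0.0178 m³ = 17.8 L.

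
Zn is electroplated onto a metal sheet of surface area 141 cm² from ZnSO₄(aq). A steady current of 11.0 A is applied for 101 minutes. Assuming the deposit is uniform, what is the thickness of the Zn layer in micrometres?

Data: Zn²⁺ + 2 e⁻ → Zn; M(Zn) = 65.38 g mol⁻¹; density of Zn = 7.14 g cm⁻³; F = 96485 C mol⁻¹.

Q = I·t = 11.00 × 6060.0 = 66660 C; n(e⁻) = 0.6909 mol.
n(Zn) = n(e⁻)/2 = 0.3454 mol, so m = 0.3454 × 65.38 = 22.59 g.
Volume = m/ρ = 22.59 / 7.14 = 3.163 cm³.
Thickness = V/A = 3.163 / 141 = 0.0224 cm = 224 μm.

224 μm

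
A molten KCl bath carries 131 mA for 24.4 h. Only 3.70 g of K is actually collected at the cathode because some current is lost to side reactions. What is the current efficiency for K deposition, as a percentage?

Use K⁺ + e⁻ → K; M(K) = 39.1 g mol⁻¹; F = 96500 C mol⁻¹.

79.4 %

Q = I·t = 0.1310 × 87840 = 11510 C; n(e⁻) = 11510/96500 = 0.1192 mol.
Theoretical n(K) = n(e⁻)/1 = 0.1192 mol, i.e. m_theo = 0.1192 × 39.1 = 4.662 g.
Efficiency = m_actual / m_theo = 3.70 / 4.662 = 79.4 %.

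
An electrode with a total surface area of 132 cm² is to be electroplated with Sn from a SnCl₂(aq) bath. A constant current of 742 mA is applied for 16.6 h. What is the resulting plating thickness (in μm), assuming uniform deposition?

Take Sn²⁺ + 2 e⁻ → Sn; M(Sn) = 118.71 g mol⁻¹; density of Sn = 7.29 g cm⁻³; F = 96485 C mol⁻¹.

Q = I·t = 0.7420 × 59760 = 44340 C; n(e⁻) = 0.4596 mol.
n(Sn) = n(e⁻)/2 = 0.2298 mol, so m = 0.2298 × 118.71 = 27.28 g.
Volume = m/ρ = 27.28 / 7.29 = 3.742 cm³.
Thickness = V/A = 3.742 / 132 = 0.0283 cm = 283 μm.

283 μm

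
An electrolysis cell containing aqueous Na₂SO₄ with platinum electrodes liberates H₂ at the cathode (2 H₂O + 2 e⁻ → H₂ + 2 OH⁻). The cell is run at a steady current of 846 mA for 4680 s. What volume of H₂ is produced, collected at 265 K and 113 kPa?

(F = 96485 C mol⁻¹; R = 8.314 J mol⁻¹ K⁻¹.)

Q = I·t = 0.8460 A × 4680.0 s = 3959 C.
n(e⁻) = Q/F = 3959 / 96485 = 0.04104 mol.
2 electrons are transferred per H₂ molecule, so n(H₂) = 0.04104 / 2 = 0.02052 mol.
V = nRT/P = (0.02052 × 8.314 × 265) / (113 × 10³ Pa) = 4.00 × 10⁻⁴ m³ = 0.400 L.

0.400 L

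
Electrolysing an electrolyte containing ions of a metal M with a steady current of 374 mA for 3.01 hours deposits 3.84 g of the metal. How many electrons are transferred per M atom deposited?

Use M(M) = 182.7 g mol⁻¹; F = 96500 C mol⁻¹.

Q = I·t = 0.3740 A × 10836 s = 4053 C, so n(e⁻) = 4053/96500 = 0.04200 mol.
n(M) deposited = 3.84 / 182.7 = 0.02102 mol.
Electrons per atom = n(e⁻)/n(M) = 0.04200 / 0.02102 = 2.00 ≈ 2, so the ion is M²⁺.

2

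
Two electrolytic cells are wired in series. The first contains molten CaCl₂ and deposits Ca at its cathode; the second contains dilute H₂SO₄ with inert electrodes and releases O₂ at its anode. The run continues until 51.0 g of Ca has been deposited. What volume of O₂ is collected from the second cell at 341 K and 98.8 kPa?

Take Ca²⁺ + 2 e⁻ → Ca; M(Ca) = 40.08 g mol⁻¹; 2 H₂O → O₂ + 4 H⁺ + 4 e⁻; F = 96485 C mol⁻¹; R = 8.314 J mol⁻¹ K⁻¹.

n(Ca) = 51.0 / 40.08 = 1.272 mol, so n(e⁻) = 2 × 1.272 = 2.545 mol.
The cells are in series, so the same 2.545 mol of electrons passes through the second cell.
2 H₂O → O₂ + 4 H⁺ + 4 e⁻ — 4 mol e⁻ per mol O₂, so n(O₂) = 2.545/4 = 0.6362 mol.
V = nRT/P = (0.6362 × 8.314 × 341) / (98.8 × 10³) = 0.0183 m³ = 18.3 L.

18.3 L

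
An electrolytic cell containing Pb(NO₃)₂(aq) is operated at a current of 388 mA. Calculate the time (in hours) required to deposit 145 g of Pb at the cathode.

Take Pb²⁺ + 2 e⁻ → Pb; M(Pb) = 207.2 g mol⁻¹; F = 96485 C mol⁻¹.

96.7 h

n(Pb) = m/M = 145 / 207.2 = 0.6998 mol.
Each Pb atom requires 2 electrons, so n(e⁻) = 2 × 0.6998 = 1.400 mol.
Q = n(e⁻)·F = 1.400 × 96485 = 135000 C.
t = Q/I = 135000 / 0.3880 A = 348000 s = 96.7 h.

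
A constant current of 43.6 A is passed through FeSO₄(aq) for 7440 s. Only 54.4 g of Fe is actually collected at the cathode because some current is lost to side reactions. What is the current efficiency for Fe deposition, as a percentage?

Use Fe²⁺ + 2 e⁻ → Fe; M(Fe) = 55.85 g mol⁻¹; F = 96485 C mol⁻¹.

57.9 %

Q = I·t = 43.60 × 7440.0 = 324400 C; n(e⁻) = 324400/96485 = 3.362 mol.
Theoretical n(Fe) = n(e⁻)/2 = 1.681 mol, i.e. m_theo = 1.681 × 55.85 = 93.88 g.
Efficiency = m_actual / m_theo = 54.4 / 93.88 = 57.9 %.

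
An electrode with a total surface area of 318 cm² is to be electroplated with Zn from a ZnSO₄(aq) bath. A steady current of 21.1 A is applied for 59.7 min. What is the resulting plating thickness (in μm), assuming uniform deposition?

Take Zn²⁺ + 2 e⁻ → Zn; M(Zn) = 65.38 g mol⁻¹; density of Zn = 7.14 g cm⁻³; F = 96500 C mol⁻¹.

Q = I·t = 21.10 × 3582.0 = 75580 C; n(e⁻) = 0.7832 mol.
n(Zn) = n(e⁻)/2 = 0.3916 mol, so m = 0.3916 × 65.38 = 25.60 g.
Volume = m/ρ = 25.60 / 7.14 = 3.586 cm³.
Thickness = V/A = 3.586 / 318 = 0.0113 cm = 113 μm.

113 μm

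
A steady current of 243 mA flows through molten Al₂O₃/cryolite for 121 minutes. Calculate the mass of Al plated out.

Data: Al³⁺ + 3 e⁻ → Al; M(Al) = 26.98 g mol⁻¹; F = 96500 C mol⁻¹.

0.164 g

Q = I·t = 0.2430 A × 7260.0 s = 1764 C.
n(e⁻) = Q/F = 1764 / 96500 = 0.01828 mol.
Al³⁺ + 3 e⁻ → Al, so n(Al) = n(e⁻)/3 = 0.006094 mol.
m = n·M = 0.006094 × 26.98 = 0.164 g.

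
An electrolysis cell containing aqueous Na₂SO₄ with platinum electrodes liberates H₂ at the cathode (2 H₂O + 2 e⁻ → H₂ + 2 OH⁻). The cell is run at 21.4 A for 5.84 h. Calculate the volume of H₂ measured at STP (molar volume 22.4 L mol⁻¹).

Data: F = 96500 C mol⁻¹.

52.2 L

Q = I·t = 21.40 A × 21024 s = 449900 C.
n(e⁻) = Q/F = 449900 / 96500 = 4.662 mol.
2 electrons are transferred per H₂ molecule, so n(H₂) = 4.662 / 2 = 2.331 mol.
V = n × V_m = 2.331 × 22.4 = 52.2 L.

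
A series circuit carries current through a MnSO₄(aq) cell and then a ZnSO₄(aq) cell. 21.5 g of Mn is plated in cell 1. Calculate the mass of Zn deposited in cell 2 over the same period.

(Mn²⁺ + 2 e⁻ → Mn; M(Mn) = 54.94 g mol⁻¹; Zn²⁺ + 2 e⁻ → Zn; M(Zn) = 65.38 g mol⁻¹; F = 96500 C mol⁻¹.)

25.6 g

n(Mn) = 21.5 / 54.94 = 0.3913 mol.
Since Mn²⁺ + 2 e⁻ → Mn, n(e⁻) passed = 2 × 0.3913 = 0.7827 mol.
Cells in series carry the same charge, so the same 0.7827 mol of electrons passes through cell 2.
Zn²⁺ + 2 e⁻ → Zn, so n(Zn) = 0.7827 / 2 = 0.3913 mol.
m(Zn) = 0.3913 × 65.38 = 25.6 g.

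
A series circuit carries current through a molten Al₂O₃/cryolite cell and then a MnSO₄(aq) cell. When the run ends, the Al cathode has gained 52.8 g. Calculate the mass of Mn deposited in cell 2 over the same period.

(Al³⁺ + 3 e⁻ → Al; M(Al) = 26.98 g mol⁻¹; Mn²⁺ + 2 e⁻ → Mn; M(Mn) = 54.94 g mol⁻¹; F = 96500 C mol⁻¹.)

n(Al) = 52.8 / 26.98 = 1.957 mol.
Since Al³⁺ + 3 e⁻ → Al, n(e⁻) passed = 3 × 1.957 = 5.871 mol.
Cells in series carry the same charge, so the same 5.871 mol of electrons passes through cell 2.
Mn²⁺ + 2 e⁻ → Mn, so n(Mn) = 5.871 / 2 = 2.936 mol.
m(Mn) = 2.936 × 54.94 = 161 g.

161 g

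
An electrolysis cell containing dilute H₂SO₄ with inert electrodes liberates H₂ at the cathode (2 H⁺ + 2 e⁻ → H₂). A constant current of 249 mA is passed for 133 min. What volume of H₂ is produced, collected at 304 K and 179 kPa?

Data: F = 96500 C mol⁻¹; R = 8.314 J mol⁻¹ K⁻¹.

Q = I·t = 0.2490 A × 7980.0 s = 1987 C.
n(e⁻) = Q/F = 1987 / 96500 = 0.02059 mol.
2 electrons are transferred per H₂ molecule, so n(H₂) = 0.02059 / 2 = 0.01030 mol.
V = nRT/P = (0.01030 × 8.314 × 304) / (179 × 10³ Pa) = 1.45 × 10⁻⁴ m³ = 0.145 L.

0.145 L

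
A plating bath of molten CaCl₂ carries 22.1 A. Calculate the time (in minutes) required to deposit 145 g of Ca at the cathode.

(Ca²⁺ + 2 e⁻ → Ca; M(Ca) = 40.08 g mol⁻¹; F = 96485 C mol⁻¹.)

n(Ca) = m/M = 145 / 40.08 = 3.618 mol.
Each Ca atom requires 2 electrons, so n(e⁻) = 2 × 3.618 = 7.236 mol.
Q = n(e⁻)·F = 7.236 × 96485 = 698100 C.
t = Q/I = 698100 / 22.10 A = 31590 s = 526 min.

526 min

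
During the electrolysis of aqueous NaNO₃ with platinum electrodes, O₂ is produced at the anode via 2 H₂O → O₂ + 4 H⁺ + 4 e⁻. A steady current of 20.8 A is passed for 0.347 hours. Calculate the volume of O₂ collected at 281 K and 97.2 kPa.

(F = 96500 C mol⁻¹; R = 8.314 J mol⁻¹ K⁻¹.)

1.62 L

Q = I·t = 20.80 A × 1249.2 s = 25980 C.
n(e⁻) = Q/F = 25980 / 96500 = 0.2693 mol.
4 electrons are transferred per O₂ molecule, so n(O₂) = 0.2693 / 4 = 0.06731 mol.
V = nRT/P = (0.06731 × 8.314 × 281) / (97.2 × 10³ Pa) = 0.00162 m³ = 1.62 L.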